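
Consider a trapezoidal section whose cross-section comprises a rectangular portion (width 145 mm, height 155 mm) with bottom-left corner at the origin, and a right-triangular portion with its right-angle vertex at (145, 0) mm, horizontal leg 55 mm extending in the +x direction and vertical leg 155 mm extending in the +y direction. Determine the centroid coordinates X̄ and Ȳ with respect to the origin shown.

X̄ = 86.98 mm, Ȳ = 73.38 mm

rectangular portion: A = 145 × 155 = 22475.00, centroid at (72.50, 77.50).
triangular portion: A = ½·55·155 = 4262.50, centroid at (163.33, 51.67).
ΣA = 26737.50 mm²
ΣAX̄ = (22475.00)(72.50) + (4262.50)(163.33) = 2325645.83 mm³
ΣAȲ = (22475.00)(77.50) + (4262.50)(51.67) = 1962041.67 mm³
X̄ = 2325645.83 / 26737.50 = 86.98 mm
Ȳ = 1962041.67 / 26737.50 = 73.38 mm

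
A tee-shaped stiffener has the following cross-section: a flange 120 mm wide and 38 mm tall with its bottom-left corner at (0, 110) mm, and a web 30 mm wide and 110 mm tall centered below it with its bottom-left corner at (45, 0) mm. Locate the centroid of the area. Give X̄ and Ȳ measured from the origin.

X̄ = 60.00 mm, Ȳ = 97.93 mm

web: A = 30 × 110 = 3300.00, centroid at (60.00, 55.00).
flange: A = 120 × 38 = 4560.00, centroid at (60.00, 129.00).
ΣA = 7860.00 mm², ΣAX̄ = 471600.00 mm³, ΣAȲ = 769740.00 mm³.
X̄ = 471600.00/7860.00 = 60.00 mm; Ȳ = 769740.00/7860.00 = 97.93 mm.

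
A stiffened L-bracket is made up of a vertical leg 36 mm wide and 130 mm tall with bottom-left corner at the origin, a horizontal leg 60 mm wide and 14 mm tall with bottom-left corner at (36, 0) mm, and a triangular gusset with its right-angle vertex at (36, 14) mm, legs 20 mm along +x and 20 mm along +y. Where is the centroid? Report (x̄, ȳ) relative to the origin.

x̄ = 25.91 mm, ȳ = 54.93 mm

vertical leg: A = 36 × 130 = 4680.00, centroid at (18.00, 65.00).
horizontal leg: A = 60 × 14 = 840.00, centroid at (66.00, 7.00).
gusset: A = ½·20·20 = 200.00, centroid at (42.67, 20.67).
ΣA = 5720.00 mm², ΣAx̄ = 148213.33 mm³, ΣAȳ = 314213.33 mm³.
x̄ = 148213.33/5720.00 = 25.91 mm; ȳ = 314213.33/5720.00 = 54.93 mm.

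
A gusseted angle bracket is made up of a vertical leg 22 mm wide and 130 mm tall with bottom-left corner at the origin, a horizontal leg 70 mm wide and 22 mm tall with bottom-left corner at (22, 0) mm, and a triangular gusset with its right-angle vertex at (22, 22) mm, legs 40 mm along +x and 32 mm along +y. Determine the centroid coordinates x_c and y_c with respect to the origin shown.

x_c = 28.15 mm, y_c = 44.39 mm

vertical leg: A = 22 × 130 = 2860.00, centroid at (11.00, 65.00).
horizontal leg: A = 70 × 22 = 1540.00, centroid at (57.00, 11.00).
gusset: A = ½·40·32 = 640.00, centroid at (35.33, 32.67).
ΣA = 5040.00 mm², ΣAx_c = 141853.33 mm³, ΣAy_c = 223746.67 mm³.
x_c = 141853.33/5040.00 = 28.15 mm; y_c = 223746.67/5040.00 = 44.39 mm.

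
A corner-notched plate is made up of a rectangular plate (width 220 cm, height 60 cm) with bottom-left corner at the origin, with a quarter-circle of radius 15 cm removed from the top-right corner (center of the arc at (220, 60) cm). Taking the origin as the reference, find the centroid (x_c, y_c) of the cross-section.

plate: A = 220 × 60 = 13200.00, centroid at (110.00, 30.00).
removed quarter-circle: A = −¼π·15² = -176.71, centroid at (213.63, 53.63).
ΣA = 13023.29 cm², ΣAx_c = 1414247.79 cm³, ΣAy_c = 386522.12 cm³.
x_c = 1414247.79/13023.29 = 108.59 cm; y_c = 386522.12/13023.29 = 29.68 cm.

x_c = 108.59 cm, y_c = 29.68 cm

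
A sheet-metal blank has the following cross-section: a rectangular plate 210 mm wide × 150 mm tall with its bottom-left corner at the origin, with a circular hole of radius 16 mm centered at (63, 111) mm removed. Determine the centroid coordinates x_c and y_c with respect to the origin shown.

x_c = 106.10 mm, y_c = 74.06 mm

plate: A = 210 × 150 = 31500.00, centroid at (105.00, 75.00).
hole: A = −π·16² = -804.25, centroid at (63.00, 111.00).
ΣA = 30695.75 mm²
ΣAx_c = (31500.00)(105.00) + (-804.25)(63.00) = 3256832.39 mm³
ΣAy_c = (31500.00)(75.00) + (-804.25)(111.00) = 2273228.50 mm³
x_c = 3256832.39 / 30695.75 = 106.10 mm
y_c = 2273228.50 / 30695.75 = 74.06 mm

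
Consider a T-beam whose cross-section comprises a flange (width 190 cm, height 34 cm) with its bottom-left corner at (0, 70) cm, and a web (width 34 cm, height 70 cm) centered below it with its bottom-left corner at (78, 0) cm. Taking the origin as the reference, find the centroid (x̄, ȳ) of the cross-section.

x̄ = 95.00 cm, ȳ = 73.00 cm

web: A = 34 × 70 = 2380.00, centroid at (95.00, 35.00).
flange: A = 190 × 34 = 6460.00, centroid at (95.00, 87.00).
ΣA = 8840.00 cm², ΣAx̄ = 839800.00 cm³, ΣAȳ = 645320.00 cm³.
x̄ = 839800.00/8840.00 = 95.00 cm; ȳ = 645320.00/8840.00 = 73.00 cm.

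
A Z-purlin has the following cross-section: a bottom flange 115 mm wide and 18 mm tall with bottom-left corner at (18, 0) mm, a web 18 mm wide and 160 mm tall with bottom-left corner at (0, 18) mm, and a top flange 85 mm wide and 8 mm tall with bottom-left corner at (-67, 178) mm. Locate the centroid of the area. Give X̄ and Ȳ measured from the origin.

Part | A | x̄ᵢ | ȳᵢ | A·x̄ᵢ | A·ȳᵢ
bottom flange | 2070.00 | 75.50 | 9.00 | 156285.00 | 18630.00
web | 2880.00 | 9.00 | 98.00 | 25920.00 | 282240.00
top flange | 680.00 | -24.50 | 182.00 | -16660.00 | 123760.00
Σ | 5630.00 |  |  | 165545.00 | 424630.00
X̄ = 165545.00 / 5630.00 = 29.40 mm
Ȳ = 424630.00 / 5630.00 = 75.42 mm

X̄ = 29.40 mm, Ȳ = 75.42 mm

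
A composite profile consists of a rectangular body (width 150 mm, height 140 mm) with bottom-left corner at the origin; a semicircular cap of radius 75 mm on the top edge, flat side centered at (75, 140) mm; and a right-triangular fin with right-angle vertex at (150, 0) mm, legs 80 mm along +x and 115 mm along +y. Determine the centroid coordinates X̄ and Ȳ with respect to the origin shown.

rectangular body: A = 150 × 140 = 21000.00, centroid at (75.00, 70.00).
semicircular top: A = ½π·75² = 8835.73, centroid at (75.00, 171.83).
triangular fin: A = ½·80·115 = 4600.00, centroid at (176.67, 38.33).
ΣA = 34435.73 mm², ΣAX̄ = 3050346.37 mm³, ΣAȲ = 3164585.44 mm³.
X̄ = 3050346.37/34435.73 = 88.58 mm; Ȳ = 3164585.44/34435.73 = 91.90 mm.

X̄ = 88.58 mm, Ȳ = 91.90 mm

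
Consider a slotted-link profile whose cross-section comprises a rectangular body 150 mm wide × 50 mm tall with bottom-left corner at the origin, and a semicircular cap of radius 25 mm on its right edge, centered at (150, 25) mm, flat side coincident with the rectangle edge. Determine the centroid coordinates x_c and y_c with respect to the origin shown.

x_c = 84.91 mm, y_c = 25.00 mm

rectangular body: A = 150 × 50 = 7500.00, centroid at (75.00, 25.00).
semicircular end: A = ½π·25² = 981.75, centroid at (160.61, 25.00).
ΣA = 8481.75 mm², ΣAx_c = 720178.82 mm³, ΣAy_c = 212043.69 mm³.
x_c = 720178.82/8481.75 = 84.91 mm; y_c = 212043.69/8481.75 = 25.00 mm.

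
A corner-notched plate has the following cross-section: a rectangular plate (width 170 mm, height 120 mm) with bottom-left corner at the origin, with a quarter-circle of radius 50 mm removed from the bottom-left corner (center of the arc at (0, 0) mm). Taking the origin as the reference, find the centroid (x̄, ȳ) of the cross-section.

plate: A = 170 × 120 = 20400.00, centroid at (85.00, 60.00).
removed quarter-circle: A = −¼π·50² = -1963.50, centroid at (21.22, 21.22).
ΣA = 18436.50 mm², ΣAx̄ = 1692333.33 mm³, ΣAȳ = 1182333.33 mm³.
x̄ = 1692333.33/18436.50 = 91.79 mm; ȳ = 1182333.33/18436.50 = 64.13 mm.

x̄ = 91.79 mm, ȳ = 64.13 mm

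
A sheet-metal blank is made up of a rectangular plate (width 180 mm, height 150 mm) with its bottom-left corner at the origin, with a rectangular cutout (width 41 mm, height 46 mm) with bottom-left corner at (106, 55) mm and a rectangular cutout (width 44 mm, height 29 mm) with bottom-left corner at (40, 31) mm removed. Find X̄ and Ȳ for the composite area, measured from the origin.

plate: A = 180 × 150 = 27000.00, centroid at (90.00, 75.00).
hole 1: A = −(41 × 46) = -1886.00, centroid at (126.50, 78.00).
hole 2: A = −(44 × 29) = -1276.00, centroid at (62.00, 45.50).
ΣA = 23838.00 mm², ΣAX̄ = 2112309.00 mm³, ΣAȲ = 1819834.00 mm³.
X̄ = 2112309.00/23838.00 = 88.61 mm; Ȳ = 1819834.00/23838.00 = 76.34 mm.

X̄ = 88.61 mm, Ȳ = 76.34 mm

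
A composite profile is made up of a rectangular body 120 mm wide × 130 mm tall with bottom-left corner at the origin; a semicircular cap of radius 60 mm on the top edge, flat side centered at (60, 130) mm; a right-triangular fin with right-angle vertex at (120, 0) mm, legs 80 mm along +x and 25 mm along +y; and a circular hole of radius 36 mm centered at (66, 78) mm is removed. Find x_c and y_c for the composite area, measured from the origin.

rectangular body: A = 120 × 130 = 15600.00, centroid at (60.00, 65.00).
semicircular top: A = ½π·60² = 5654.87, centroid at (60.00, 155.46).
triangular fin: A = ½·80·25 = 1000.00, centroid at (146.67, 8.33).
hole: A = −π·36² = -4071.50, centroid at (66.00, 78.00).
ΣA = 18183.36 mm²
ΣAx_c = (15600.00)(60.00) + (5654.87)(60.00) + (1000.00)(146.67) + (-4071.50)(66.00) = 1153239.40 mm³
ΣAy_c = (15600.00)(65.00) + (5654.87)(155.46) + (1000.00)(8.33) + (-4071.50)(78.00) = 1583888.70 mm³
x_c = 1153239.40 / 18183.36 = 63.42 mm
y_c = 1583888.70 / 18183.36 = 87.11 mm

x_c = 63.42 mm, y_c = 87.11 mm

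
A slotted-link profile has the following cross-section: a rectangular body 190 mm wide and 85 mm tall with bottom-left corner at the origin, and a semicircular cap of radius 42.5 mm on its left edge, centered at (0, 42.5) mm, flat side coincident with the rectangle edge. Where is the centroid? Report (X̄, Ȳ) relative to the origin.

rectangular body: A = 190 × 85 = 16150.00, centroid at (95.00, 42.50).
semicircular end: A = ½π·42.5² = 2837.25, centroid at (-18.04, 42.50).
ΣA = 18987.25 mm², ΣAX̄ = 1483072.92 mm³, ΣAȲ = 806958.16 mm³.
X̄ = 1483072.92/18987.25 = 78.11 mm; Ȳ = 806958.16/18987.25 = 42.50 mm.

X̄ = 78.11 mm, Ȳ = 42.50 mm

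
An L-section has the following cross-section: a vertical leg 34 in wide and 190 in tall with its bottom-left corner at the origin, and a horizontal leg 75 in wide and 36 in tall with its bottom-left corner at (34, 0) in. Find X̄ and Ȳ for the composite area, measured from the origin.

X̄ = 33.06 in, Ȳ = 72.30 in

vertical leg: A = 34 × 190 = 6460.00, centroid at (17.00, 95.00).
horizontal leg: A = 75 × 36 = 2700.00, centroid at (71.50, 18.00).
ΣA = 9160.00 in²
ΣAX̄ = (6460.00)(17.00) + (2700.00)(71.50) = 302870.00 in³
ΣAȲ = (6460.00)(95.00) + (2700.00)(18.00) = 662300.00 in³
X̄ = 302870.00 / 9160.00 = 33.06 in
Ȳ = 662300.00 / 9160.00 = 72.30 in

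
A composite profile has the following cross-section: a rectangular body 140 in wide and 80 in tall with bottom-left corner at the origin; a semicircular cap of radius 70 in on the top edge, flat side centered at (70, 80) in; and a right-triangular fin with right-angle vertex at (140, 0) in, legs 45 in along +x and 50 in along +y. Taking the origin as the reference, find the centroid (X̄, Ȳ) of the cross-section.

X̄ = 74.78 in, Ȳ = 65.49 in

rectangular body: A = 140 × 80 = 11200.00, centroid at (70.00, 40.00).
semicircular top: A = ½π·70² = 7696.90, centroid at (70.00, 109.71).
triangular fin: A = ½·45·50 = 1125.00, centroid at (155.00, 16.67).
ΣA = 20021.90 in²
ΣAX̄ = (11200.00)(70.00) + (7696.90)(70.00) + (1125.00)(155.00) = 1497158.14 in³
ΣAȲ = (11200.00)(40.00) + (7696.90)(109.71) + (1125.00)(16.67) = 1311168.83 in³
X̄ = 1497158.14 / 20021.90 = 74.78 in
Ȳ = 1311168.83 / 20021.90 = 65.49 in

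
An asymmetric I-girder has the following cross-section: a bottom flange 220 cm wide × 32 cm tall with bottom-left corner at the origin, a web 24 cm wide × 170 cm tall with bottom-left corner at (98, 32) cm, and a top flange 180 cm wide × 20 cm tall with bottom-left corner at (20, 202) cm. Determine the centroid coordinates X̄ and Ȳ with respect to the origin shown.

Part | A | x̄ᵢ | ȳᵢ | A·x̄ᵢ | A·ȳᵢ
bottom flange | 7040.00 | 110.00 | 16.00 | 774400.00 | 112640.00
web | 4080.00 | 110.00 | 117.00 | 448800.00 | 477360.00
top flange | 3600.00 | 110.00 | 212.00 | 396000.00 | 763200.00
Σ | 14720.00 |  |  | 1619200.00 | 1353200.00
X̄ = 1619200.00 / 14720.00 = 110.00 cm
Ȳ = 1353200.00 / 14720.00 = 91.93 cm

X̄ = 110.00 cm, Ȳ = 91.93 cm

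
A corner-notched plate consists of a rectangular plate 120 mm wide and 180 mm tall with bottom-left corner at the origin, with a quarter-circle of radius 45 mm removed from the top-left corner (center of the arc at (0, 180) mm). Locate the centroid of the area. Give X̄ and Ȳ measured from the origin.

plate: A = 120 × 180 = 21600.00, centroid at (60.00, 90.00).
removed quarter-circle: A = −¼π·45² = -1590.43, centroid at (19.10, 160.90).
ΣA = 20009.57 mm²
ΣAX̄ = (21600.00)(60.00) + (-1590.43)(19.10) = 1265625.00 mm³
ΣAȲ = (21600.00)(90.00) + (-1590.43)(160.90) = 1688097.37 mm³
X̄ = 1265625.00 / 20009.57 = 63.25 mm
Ȳ = 1688097.37 / 20009.57 = 84.36 mm

X̄ = 63.25 mm, Ȳ = 84.36 mm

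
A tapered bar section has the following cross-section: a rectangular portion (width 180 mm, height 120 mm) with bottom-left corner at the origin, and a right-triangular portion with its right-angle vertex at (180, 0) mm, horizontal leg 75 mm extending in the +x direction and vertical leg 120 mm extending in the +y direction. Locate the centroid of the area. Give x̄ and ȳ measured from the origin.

rectangular portion: A = 180 × 120 = 21600.00, centroid at (90.00, 60.00).
triangular portion: A = ½·75·120 = 4500.00, centroid at (205.00, 40.00).
ΣA = 26100.00 mm², ΣAx̄ = 2866500.00 mm³, ΣAȳ = 1476000.00 mm³.
x̄ = 2866500.00/26100.00 = 109.83 mm; ȳ = 1476000.00/26100.00 = 56.55 mm.

x̄ = 109.83 mm, ȳ = 56.55 mm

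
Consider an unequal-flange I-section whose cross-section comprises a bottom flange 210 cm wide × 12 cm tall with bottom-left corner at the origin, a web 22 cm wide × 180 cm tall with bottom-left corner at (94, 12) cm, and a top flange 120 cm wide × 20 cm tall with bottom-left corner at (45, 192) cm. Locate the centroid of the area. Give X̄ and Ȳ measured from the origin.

X̄ = 105.00 cm, Ȳ = 101.78 cm

Part | A | x̄ᵢ | ȳᵢ | A·x̄ᵢ | A·ȳᵢ
bottom flange | 2520.00 | 105.00 | 6.00 | 264600.00 | 15120.00
web | 3960.00 | 105.00 | 102.00 | 415800.00 | 403920.00
top flange | 2400.00 | 105.00 | 202.00 | 252000.00 | 484800.00
Σ | 8880.00 |  |  | 932400.00 | 903840.00
X̄ = 932400.00 / 8880.00 = 105.00 cm
Ȳ = 903840.00 / 8880.00 = 101.78 cm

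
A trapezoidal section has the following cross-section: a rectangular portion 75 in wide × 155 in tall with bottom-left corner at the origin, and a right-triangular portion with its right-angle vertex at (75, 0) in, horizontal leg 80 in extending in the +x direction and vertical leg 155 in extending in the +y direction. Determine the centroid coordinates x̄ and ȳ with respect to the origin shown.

rectangular portion: A = 75 × 155 = 11625.00, centroid at (37.50, 77.50).
triangular portion: A = ½·80·155 = 6200.00, centroid at (101.67, 51.67).
ΣA = 17825.00 in², ΣAx̄ = 1066270.83 in³, ΣAȳ = 1221270.83 in³.
x̄ = 1066270.83/17825.00 = 59.82 in; ȳ = 1221270.83/17825.00 = 68.51 in.

x̄ = 59.82 in, ȳ = 68.51 in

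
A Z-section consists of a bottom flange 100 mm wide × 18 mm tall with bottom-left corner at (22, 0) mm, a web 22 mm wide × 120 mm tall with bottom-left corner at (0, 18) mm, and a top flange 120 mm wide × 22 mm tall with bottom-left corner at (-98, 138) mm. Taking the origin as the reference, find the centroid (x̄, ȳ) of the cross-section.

x̄ = 8.24 mm, ȳ = 86.93 mm

Part | A | x̄ᵢ | ȳᵢ | A·x̄ᵢ | A·ȳᵢ
bottom flange | 1800.00 | 72.00 | 9.00 | 129600.00 | 16200.00
web | 2640.00 | 11.00 | 78.00 | 29040.00 | 205920.00
top flange | 2640.00 | -38.00 | 149.00 | -100320.00 | 393360.00
Σ | 7080.00 |  |  | 58320.00 | 615480.00
x̄ = 58320.00 / 7080.00 = 8.24 mm
ȳ = 615480.00 / 7080.00 = 86.93 mm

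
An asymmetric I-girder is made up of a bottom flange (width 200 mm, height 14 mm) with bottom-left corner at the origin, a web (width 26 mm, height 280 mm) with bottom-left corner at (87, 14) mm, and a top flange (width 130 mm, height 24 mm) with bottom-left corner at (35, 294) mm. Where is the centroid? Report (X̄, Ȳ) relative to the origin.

bottom flange: A = 200 × 14 = 2800.00, centroid at (100.00, 7.00).
web: A = 26 × 280 = 7280.00, centroid at (100.00, 154.00).
top flange: A = 130 × 24 = 3120.00, centroid at (100.00, 306.00).
ΣA = 13200.00 mm², ΣAX̄ = 1320000.00 mm³, ΣAȲ = 2095440.00 mm³.
X̄ = 1320000.00/13200.00 = 100.00 mm; Ȳ = 2095440.00/13200.00 = 158.75 mm.

X̄ = 100.00 mm, Ȳ = 158.75 mm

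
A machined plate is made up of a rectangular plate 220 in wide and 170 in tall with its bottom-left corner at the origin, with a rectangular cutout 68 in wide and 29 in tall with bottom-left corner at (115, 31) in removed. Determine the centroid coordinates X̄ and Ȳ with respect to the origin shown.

plate: A = 220 × 170 = 37400.00, centroid at (110.00, 85.00).
hole: A = −(68 × 29) = -1972.00, centroid at (149.00, 45.50).
ΣA = 35428.00 in²
ΣAX̄ = (37400.00)(110.00) + (-1972.00)(149.00) = 3820172.00 in³
ΣAȲ = (37400.00)(85.00) + (-1972.00)(45.50) = 3089274.00 in³
X̄ = 3820172.00 / 35428.00 = 107.83 in
Ȳ = 3089274.00 / 35428.00 = 87.20 in

X̄ = 107.83 in, Ȳ = 87.20 in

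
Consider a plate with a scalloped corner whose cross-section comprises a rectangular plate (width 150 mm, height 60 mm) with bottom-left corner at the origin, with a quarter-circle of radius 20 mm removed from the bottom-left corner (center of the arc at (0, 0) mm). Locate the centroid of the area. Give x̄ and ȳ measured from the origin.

x̄ = 77.41 mm, ȳ = 30.78 mm

plate: A = 150 × 60 = 9000.00, centroid at (75.00, 30.00).
removed quarter-circle: A = −¼π·20² = -314.16, centroid at (8.49, 8.49).
ΣA = 8685.84 mm², ΣAx̄ = 672333.33 mm³, ΣAȳ = 267333.33 mm³.
x̄ = 672333.33/8685.84 = 77.41 mm; ȳ = 267333.33/8685.84 = 30.78 mm.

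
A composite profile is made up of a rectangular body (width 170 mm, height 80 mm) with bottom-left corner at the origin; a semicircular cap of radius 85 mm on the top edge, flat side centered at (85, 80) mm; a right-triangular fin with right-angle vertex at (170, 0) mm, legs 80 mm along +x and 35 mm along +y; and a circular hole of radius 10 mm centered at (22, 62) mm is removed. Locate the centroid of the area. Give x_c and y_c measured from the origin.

x_c = 91.76 mm, y_c = 71.37 mm

rectangular body: A = 170 × 80 = 13600.00, centroid at (85.00, 40.00).
semicircular top: A = ½π·85² = 11349.00, centroid at (85.00, 116.08).
triangular fin: A = ½·80·35 = 1400.00, centroid at (196.67, 11.67).
hole: A = −π·10² = -314.16, centroid at (22.00, 62.00).
ΣA = 26034.84 mm², ΣAx_c = 2389087.12 mm³, ΣAy_c = 1858192.40 mm³.
x_c = 2389087.12/26034.84 = 91.76 mm; y_c = 1858192.40/26034.84 = 71.37 mm.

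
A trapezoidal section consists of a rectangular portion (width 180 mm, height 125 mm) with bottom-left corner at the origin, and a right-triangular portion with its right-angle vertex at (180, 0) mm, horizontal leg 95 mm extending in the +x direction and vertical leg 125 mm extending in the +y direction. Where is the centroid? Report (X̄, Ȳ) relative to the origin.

rectangular portion: A = 180 × 125 = 22500.00, centroid at (90.00, 62.50).
triangular portion: A = ½·95·125 = 5937.50, centroid at (211.67, 41.67).
ΣA = 28437.50 mm², ΣAX̄ = 3281770.83 mm³, ΣAȲ = 1653645.83 mm³.
X̄ = 3281770.83/28437.50 = 115.40 mm; Ȳ = 1653645.83/28437.50 = 58.15 mm.

X̄ = 115.40 mm, Ȳ = 58.15 mm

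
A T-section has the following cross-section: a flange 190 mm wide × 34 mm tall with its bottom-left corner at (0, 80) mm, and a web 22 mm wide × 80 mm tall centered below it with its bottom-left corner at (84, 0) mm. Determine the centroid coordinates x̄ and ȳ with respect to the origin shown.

x̄ = 95.00 mm, ȳ = 84.80 mm

web: A = 22 × 80 = 1760.00, centroid at (95.00, 40.00).
flange: A = 190 × 34 = 6460.00, centroid at (95.00, 97.00).
ΣA = 8220.00 mm²
ΣAx̄ = (1760.00)(95.00) + (6460.00)(95.00) = 780900.00 mm³
ΣAȳ = (1760.00)(40.00) + (6460.00)(97.00) = 697020.00 mm³
x̄ = 780900.00 / 8220.00 = 95.00 mm
ȳ = 697020.00 / 8220.00 = 84.80 mm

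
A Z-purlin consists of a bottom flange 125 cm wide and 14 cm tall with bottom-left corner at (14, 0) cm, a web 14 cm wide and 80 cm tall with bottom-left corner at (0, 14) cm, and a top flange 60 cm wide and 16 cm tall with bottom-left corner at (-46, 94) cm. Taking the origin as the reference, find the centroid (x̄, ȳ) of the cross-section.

x̄ = 32.99 cm, ȳ = 44.56 cm

Part | A | x̄ᵢ | ȳᵢ | A·x̄ᵢ | A·ȳᵢ
bottom flange | 1750.00 | 76.50 | 7.00 | 133875.00 | 12250.00
web | 1120.00 | 7.00 | 54.00 | 7840.00 | 60480.00
top flange | 960.00 | -16.00 | 102.00 | -15360.00 | 97920.00
Σ | 3830.00 |  |  | 126355.00 | 170650.00
x̄ = 126355.00 / 3830.00 = 32.99 cm
ȳ = 170650.00 / 3830.00 = 44.56 cm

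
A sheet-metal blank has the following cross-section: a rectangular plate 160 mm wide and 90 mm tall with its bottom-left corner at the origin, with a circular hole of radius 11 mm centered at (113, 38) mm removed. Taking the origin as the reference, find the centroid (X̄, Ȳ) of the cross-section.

plate: A = 160 × 90 = 14400.00, centroid at (80.00, 45.00).
hole: A = −π·11² = -380.13, centroid at (113.00, 38.00).
ΣA = 14019.87 mm², ΣAX̄ = 1109045.00 mm³, ΣAȲ = 633554.96 mm³.
X̄ = 1109045.00/14019.87 = 79.11 mm; Ȳ = 633554.96/14019.87 = 45.19 mm.

X̄ = 79.11 mm, Ȳ = 45.19 mm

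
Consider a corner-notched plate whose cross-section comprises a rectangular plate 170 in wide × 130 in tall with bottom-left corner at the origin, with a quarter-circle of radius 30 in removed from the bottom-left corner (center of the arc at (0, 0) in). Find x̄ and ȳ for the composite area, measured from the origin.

x̄ = 87.39 in, ȳ = 66.73 in

plate: A = 170 × 130 = 22100.00, centroid at (85.00, 65.00).
removed quarter-circle: A = −¼π·30² = -706.86, centroid at (12.73, 12.73).
ΣA = 21393.14 in², ΣAx̄ = 1869500.00 in³, ΣAȳ = 1427500.00 in³.
x̄ = 1869500.00/21393.14 = 87.39 in; ȳ = 1427500.00/21393.14 = 66.73 in.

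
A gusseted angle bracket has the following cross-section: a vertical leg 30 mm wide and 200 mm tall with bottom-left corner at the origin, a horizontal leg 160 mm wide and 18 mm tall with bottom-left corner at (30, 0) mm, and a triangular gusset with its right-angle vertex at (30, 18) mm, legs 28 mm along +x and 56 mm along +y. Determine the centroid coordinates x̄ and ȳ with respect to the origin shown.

x̄ = 45.29 mm, ȳ = 67.74 mm

vertical leg: A = 30 × 200 = 6000.00, centroid at (15.00, 100.00).
horizontal leg: A = 160 × 18 = 2880.00, centroid at (110.00, 9.00).
gusset: A = ½·28·56 = 784.00, centroid at (39.33, 36.67).
ΣA = 9664.00 mm²
ΣAx̄ = (6000.00)(15.00) + (2880.00)(110.00) + (784.00)(39.33) = 437637.33 mm³
ΣAȳ = (6000.00)(100.00) + (2880.00)(9.00) + (784.00)(36.67) = 654666.67 mm³
x̄ = 437637.33 / 9664.00 = 45.29 mm
ȳ = 654666.67 / 9664.00 = 67.74 mm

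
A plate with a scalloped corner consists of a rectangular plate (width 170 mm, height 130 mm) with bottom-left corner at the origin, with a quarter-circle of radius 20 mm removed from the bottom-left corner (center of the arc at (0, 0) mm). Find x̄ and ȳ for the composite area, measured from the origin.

x̄ = 86.10 mm, ȳ = 65.81 mm

plate: A = 170 × 130 = 22100.00, centroid at (85.00, 65.00).
removed quarter-circle: A = −¼π·20² = -314.16, centroid at (8.49, 8.49).
ΣA = 21785.84 mm²
ΣAx̄ = (22100.00)(85.00) + (-314.16)(8.49) = 1875833.33 mm³
ΣAȳ = (22100.00)(65.00) + (-314.16)(8.49) = 1433833.33 mm³
x̄ = 1875833.33 / 21785.84 = 86.10 mm
ȳ = 1433833.33 / 21785.84 = 65.81 mm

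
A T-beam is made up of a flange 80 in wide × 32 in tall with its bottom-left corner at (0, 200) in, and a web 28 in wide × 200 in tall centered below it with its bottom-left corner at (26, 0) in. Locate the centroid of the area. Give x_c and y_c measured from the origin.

web: A = 28 × 200 = 5600.00, centroid at (40.00, 100.00).
flange: A = 80 × 32 = 2560.00, centroid at (40.00, 216.00).
ΣA = 8160.00 in², ΣAx_c = 326400.00 in³, ΣAy_c = 1112960.00 in³.
x_c = 326400.00/8160.00 = 40.00 in; y_c = 1112960.00/8160.00 = 136.39 in.

x_c = 40.00 in, y_c = 136.39 in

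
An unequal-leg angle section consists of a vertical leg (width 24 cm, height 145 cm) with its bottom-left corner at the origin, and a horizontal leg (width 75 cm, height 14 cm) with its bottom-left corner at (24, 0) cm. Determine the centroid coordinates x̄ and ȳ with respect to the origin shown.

x̄ = 23.47 cm, ȳ = 57.32 cm

vertical leg: A = 24 × 145 = 3480.00, centroid at (12.00, 72.50).
horizontal leg: A = 75 × 14 = 1050.00, centroid at (61.50, 7.00).
ΣA = 4530.00 cm², ΣAx̄ = 106335.00 cm³, ΣAȳ = 259650.00 cm³.
x̄ = 106335.00/4530.00 = 23.47 cm; ȳ = 259650.00/4530.00 = 57.32 cm.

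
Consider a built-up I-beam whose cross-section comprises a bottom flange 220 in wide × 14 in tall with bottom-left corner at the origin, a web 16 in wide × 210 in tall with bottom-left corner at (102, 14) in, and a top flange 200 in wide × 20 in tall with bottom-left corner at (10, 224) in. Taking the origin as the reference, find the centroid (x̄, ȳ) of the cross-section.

Part | A | x̄ᵢ | ȳᵢ | A·x̄ᵢ | A·ȳᵢ
bottom flange | 3080.00 | 110.00 | 7.00 | 338800.00 | 21560.00
web | 3360.00 | 110.00 | 119.00 | 369600.00 | 399840.00
top flange | 4000.00 | 110.00 | 234.00 | 440000.00 | 936000.00
Σ | 10440.00 |  |  | 1148400.00 | 1357400.00
x̄ = 1148400.00 / 10440.00 = 110.00 in
ȳ = 1357400.00 / 10440.00 = 130.02 in

x̄ = 110.00 in, ȳ = 130.02 in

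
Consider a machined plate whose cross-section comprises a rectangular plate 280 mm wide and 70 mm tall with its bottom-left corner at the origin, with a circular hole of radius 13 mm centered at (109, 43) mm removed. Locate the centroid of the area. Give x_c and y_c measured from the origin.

Part | A | x̄ᵢ | ȳᵢ | A·x̄ᵢ | A·ȳᵢ
plate | 19600.00 | 140.00 | 35.00 | 2744000.00 | 686000.00
hole | -530.93 | 109.00 | 43.00 | -57871.28 | -22829.95
Σ | 19069.07 |  |  | 2686128.72 | 663170.05
x_c = 2686128.72 / 19069.07 = 140.86 mm
y_c = 663170.05 / 19069.07 = 34.78 mm

x_c = 140.86 mm, y_c = 34.78 mm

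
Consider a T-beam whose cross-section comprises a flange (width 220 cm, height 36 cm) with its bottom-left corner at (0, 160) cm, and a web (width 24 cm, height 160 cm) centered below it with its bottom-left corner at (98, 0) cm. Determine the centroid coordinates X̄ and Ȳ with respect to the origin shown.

Part | A | x̄ᵢ | ȳᵢ | A·x̄ᵢ | A·ȳᵢ
web | 3840.00 | 110.00 | 80.00 | 422400.00 | 307200.00
flange | 7920.00 | 110.00 | 178.00 | 871200.00 | 1409760.00
Σ | 11760.00 |  |  | 1293600.00 | 1716960.00
X̄ = 1293600.00 / 11760.00 = 110.00 cm
Ȳ = 1716960.00 / 11760.00 = 146.00 cm

X̄ = 110.00 cm, Ȳ = 146.00 cm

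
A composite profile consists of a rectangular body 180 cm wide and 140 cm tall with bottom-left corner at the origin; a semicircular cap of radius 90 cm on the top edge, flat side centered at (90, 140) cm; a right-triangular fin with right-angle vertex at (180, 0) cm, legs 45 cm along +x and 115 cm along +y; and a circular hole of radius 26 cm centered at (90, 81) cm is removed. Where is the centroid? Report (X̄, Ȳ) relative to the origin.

X̄ = 97.08 cm, Ȳ = 103.12 cm

rectangular body: A = 180 × 140 = 25200.00, centroid at (90.00, 70.00).
semicircular top: A = ½π·90² = 12723.45, centroid at (90.00, 178.20).
triangular fin: A = ½·45·115 = 2587.50, centroid at (195.00, 38.33).
hole: A = −π·26² = -2123.72, centroid at (90.00, 81.00).
ΣA = 38387.23 cm²
ΣAX̄ = (25200.00)(90.00) + (12723.45)(90.00) + (2587.50)(195.00) + (-2123.72)(90.00) = 3726538.53 cm³
ΣAȲ = (25200.00)(70.00) + (12723.45)(178.20) + (2587.50)(38.33) + (-2123.72)(81.00) = 3958449.49 cm³
X̄ = 3726538.53 / 38387.23 = 97.08 cm
Ȳ = 3958449.49 / 38387.23 = 103.12 cm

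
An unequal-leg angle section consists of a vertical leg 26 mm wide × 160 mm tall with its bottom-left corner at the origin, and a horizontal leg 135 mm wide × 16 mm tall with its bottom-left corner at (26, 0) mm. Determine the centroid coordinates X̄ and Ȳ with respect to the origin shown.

X̄ = 40.51 mm, Ȳ = 55.39 mm

vertical leg: A = 26 × 160 = 4160.00, centroid at (13.00, 80.00).
horizontal leg: A = 135 × 16 = 2160.00, centroid at (93.50, 8.00).
ΣA = 6320.00 mm², ΣAX̄ = 256040.00 mm³, ΣAȲ = 350080.00 mm³.
X̄ = 256040.00/6320.00 = 40.51 mm; Ȳ = 350080.00/6320.00 = 55.39 mm.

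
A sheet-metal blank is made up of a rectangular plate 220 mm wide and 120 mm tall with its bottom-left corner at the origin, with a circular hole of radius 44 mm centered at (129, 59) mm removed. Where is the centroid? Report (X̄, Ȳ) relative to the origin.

X̄ = 104.31 mm, Ȳ = 60.30 mm

plate: A = 220 × 120 = 26400.00, centroid at (110.00, 60.00).
hole: A = −π·44² = -6082.12, centroid at (129.00, 59.00).
ΣA = 20317.88 mm²
ΣAX̄ = (26400.00)(110.00) + (-6082.12)(129.00) = 2119406.08 mm³
ΣAȲ = (26400.00)(60.00) + (-6082.12)(59.00) = 1225154.72 mm³
X̄ = 2119406.08 / 20317.88 = 104.31 mm
Ȳ = 1225154.72 / 20317.88 = 60.30 mm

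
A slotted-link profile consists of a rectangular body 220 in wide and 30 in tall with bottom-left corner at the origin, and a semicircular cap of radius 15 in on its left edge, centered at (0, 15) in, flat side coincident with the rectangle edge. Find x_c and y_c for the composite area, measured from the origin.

Part | A | x̄ᵢ | ȳᵢ | A·x̄ᵢ | A·ȳᵢ
rectangular body | 6600.00 | 110.00 | 15.00 | 726000.00 | 99000.00
semicircular end | 353.43 | -6.37 | 15.00 | -2250.00 | 5301.44
Σ | 6953.43 |  |  | 723750.00 | 104301.44
x_c = 723750.00 / 6953.43 = 104.09 in
y_c = 104301.44 / 6953.43 = 15.00 in

x_c = 104.09 in, y_c = 15.00 in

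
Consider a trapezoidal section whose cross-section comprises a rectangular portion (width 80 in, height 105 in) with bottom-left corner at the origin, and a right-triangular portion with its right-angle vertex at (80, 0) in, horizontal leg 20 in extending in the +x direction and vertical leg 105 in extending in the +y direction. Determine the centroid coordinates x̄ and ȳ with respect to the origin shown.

rectangular portion: A = 80 × 105 = 8400.00, centroid at (40.00, 52.50).
triangular portion: A = ½·20·105 = 1050.00, centroid at (86.67, 35.00).
ΣA = 9450.00 in²
ΣAx̄ = (8400.00)(40.00) + (1050.00)(86.67) = 427000.00 in³
ΣAȳ = (8400.00)(52.50) + (1050.00)(35.00) = 477750.00 in³
x̄ = 427000.00 / 9450.00 = 45.19 in
ȳ = 477750.00 / 9450.00 = 50.56 in

x̄ = 45.19 in, ȳ = 50.56 in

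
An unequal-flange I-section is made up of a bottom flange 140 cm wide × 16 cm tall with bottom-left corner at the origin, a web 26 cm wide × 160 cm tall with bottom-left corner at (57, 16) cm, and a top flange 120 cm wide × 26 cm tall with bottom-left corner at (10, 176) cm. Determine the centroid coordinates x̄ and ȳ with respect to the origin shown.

x̄ = 70.00 cm, ȳ = 105.77 cm

bottom flange: A = 140 × 16 = 2240.00, centroid at (70.00, 8.00).
web: A = 26 × 160 = 4160.00, centroid at (70.00, 96.00).
top flange: A = 120 × 26 = 3120.00, centroid at (70.00, 189.00).
ΣA = 9520.00 cm², ΣAx̄ = 666400.00 cm³, ΣAȳ = 1006960.00 cm³.
x̄ = 666400.00/9520.00 = 70.00 cm; ȳ = 1006960.00/9520.00 = 105.77 cm.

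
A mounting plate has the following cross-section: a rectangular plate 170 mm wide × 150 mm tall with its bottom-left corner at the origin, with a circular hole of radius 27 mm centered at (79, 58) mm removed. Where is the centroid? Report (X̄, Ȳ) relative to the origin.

plate: A = 170 × 150 = 25500.00, centroid at (85.00, 75.00).
hole: A = −π·27² = -2290.22, centroid at (79.00, 58.00).
ΣA = 23209.78 mm², ΣAX̄ = 1986572.54 mm³, ΣAȲ = 1779667.18 mm³.
X̄ = 1986572.54/23209.78 = 85.59 mm; Ȳ = 1779667.18/23209.78 = 76.68 mm.

X̄ = 85.59 mm, Ȳ = 76.68 mm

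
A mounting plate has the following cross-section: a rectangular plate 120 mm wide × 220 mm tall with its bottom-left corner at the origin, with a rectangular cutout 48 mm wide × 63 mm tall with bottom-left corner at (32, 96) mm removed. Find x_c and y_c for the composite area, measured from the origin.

plate: A = 120 × 220 = 26400.00, centroid at (60.00, 110.00).
hole: A = −(48 × 63) = -3024.00, centroid at (56.00, 127.50).
ΣA = 23376.00 mm², ΣAx_c = 1414656.00 mm³, ΣAy_c = 2518440.00 mm³.
x_c = 1414656.00/23376.00 = 60.52 mm; y_c = 2518440.00/23376.00 = 107.74 mm.

x_c = 60.52 mm, y_c = 107.74 mm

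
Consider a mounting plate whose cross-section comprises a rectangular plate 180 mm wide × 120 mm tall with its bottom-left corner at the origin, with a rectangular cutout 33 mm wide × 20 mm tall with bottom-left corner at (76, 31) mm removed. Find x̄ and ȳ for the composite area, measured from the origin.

Part | A | x̄ᵢ | ȳᵢ | A·x̄ᵢ | A·ȳᵢ
plate | 21600.00 | 90.00 | 60.00 | 1944000.00 | 1296000.00
hole | -660.00 | 92.50 | 41.00 | -61050.00 | -27060.00
Σ | 20940.00 |  |  | 1882950.00 | 1268940.00
x̄ = 1882950.00 / 20940.00 = 89.92 mm
ȳ = 1268940.00 / 20940.00 = 60.60 mm

x̄ = 89.92 mm, ȳ = 60.60 mm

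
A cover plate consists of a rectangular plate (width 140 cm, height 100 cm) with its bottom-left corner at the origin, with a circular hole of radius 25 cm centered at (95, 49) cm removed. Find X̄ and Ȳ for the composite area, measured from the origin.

X̄ = 65.92 cm, Ȳ = 50.16 cm

plate: A = 140 × 100 = 14000.00, centroid at (70.00, 50.00).
hole: A = −π·25² = -1963.50, centroid at (95.00, 49.00).
ΣA = 12036.50 cm², ΣAX̄ = 793467.94 cm³, ΣAȲ = 603788.72 cm³.
X̄ = 793467.94/12036.50 = 65.92 cm; Ȳ = 603788.72/12036.50 = 50.16 cm.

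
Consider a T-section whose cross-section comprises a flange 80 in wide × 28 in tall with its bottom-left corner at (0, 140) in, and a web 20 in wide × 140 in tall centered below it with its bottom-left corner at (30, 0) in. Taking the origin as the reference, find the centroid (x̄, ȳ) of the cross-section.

web: A = 20 × 140 = 2800.00, centroid at (40.00, 70.00).
flange: A = 80 × 28 = 2240.00, centroid at (40.00, 154.00).
ΣA = 5040.00 in²
ΣAx̄ = (2800.00)(40.00) + (2240.00)(40.00) = 201600.00 in³
ΣAȳ = (2800.00)(70.00) + (2240.00)(154.00) = 540960.00 in³
x̄ = 201600.00 / 5040.00 = 40.00 in
ȳ = 540960.00 / 5040.00 = 107.33 in

x̄ = 40.00 in, ȳ = 107.33 in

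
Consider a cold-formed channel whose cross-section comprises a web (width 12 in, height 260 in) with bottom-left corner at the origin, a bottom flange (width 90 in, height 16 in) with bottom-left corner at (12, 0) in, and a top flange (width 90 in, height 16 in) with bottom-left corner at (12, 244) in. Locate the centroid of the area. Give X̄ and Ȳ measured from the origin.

X̄ = 30.48 in, Ȳ = 130.00 in

web: A = 12 × 260 = 3120.00, centroid at (6.00, 130.00).
bottom flange: A = 90 × 16 = 1440.00, centroid at (57.00, 8.00).
top flange: A = 90 × 16 = 1440.00, centroid at (57.00, 252.00).
ΣA = 6000.00 in², ΣAX̄ = 182880.00 in³, ΣAȲ = 780000.00 in³.
X̄ = 182880.00/6000.00 = 30.48 in; Ȳ = 780000.00/6000.00 = 130.00 in.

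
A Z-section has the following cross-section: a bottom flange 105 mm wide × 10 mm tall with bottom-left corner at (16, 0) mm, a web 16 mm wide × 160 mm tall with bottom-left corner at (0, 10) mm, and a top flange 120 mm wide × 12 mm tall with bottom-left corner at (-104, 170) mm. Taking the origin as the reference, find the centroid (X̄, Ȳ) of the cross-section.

X̄ = 5.75 mm, Ȳ = 96.85 mm

bottom flange: A = 105 × 10 = 1050.00, centroid at (68.50, 5.00).
web: A = 16 × 160 = 2560.00, centroid at (8.00, 90.00).
top flange: A = 120 × 12 = 1440.00, centroid at (-44.00, 176.00).
ΣA = 5050.00 mm²
ΣAX̄ = (1050.00)(68.50) + (2560.00)(8.00) + (1440.00)(-44.00) = 29045.00 mm³
ΣAȲ = (1050.00)(5.00) + (2560.00)(90.00) + (1440.00)(176.00) = 489090.00 mm³
X̄ = 29045.00 / 5050.00 = 5.75 mm
Ȳ = 489090.00 / 5050.00 = 96.85 mm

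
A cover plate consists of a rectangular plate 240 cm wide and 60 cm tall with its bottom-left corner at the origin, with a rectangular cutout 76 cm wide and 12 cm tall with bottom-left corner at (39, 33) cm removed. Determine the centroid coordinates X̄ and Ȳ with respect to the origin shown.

Part | A | x̄ᵢ | ȳᵢ | A·x̄ᵢ | A·ȳᵢ
plate | 14400.00 | 120.00 | 30.00 | 1728000.00 | 432000.00
hole | -912.00 | 77.00 | 39.00 | -70224.00 | -35568.00
Σ | 13488.00 |  |  | 1657776.00 | 396432.00
X̄ = 1657776.00 / 13488.00 = 122.91 cm
Ȳ = 396432.00 / 13488.00 = 29.39 cm

X̄ = 122.91 cm, Ȳ = 29.39 cm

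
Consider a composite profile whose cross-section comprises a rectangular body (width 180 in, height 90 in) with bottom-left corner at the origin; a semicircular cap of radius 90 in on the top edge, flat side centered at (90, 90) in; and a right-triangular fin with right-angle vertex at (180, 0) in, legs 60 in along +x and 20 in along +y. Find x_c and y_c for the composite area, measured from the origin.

rectangular body: A = 180 × 90 = 16200.00, centroid at (90.00, 45.00).
semicircular top: A = ½π·90² = 12723.45, centroid at (90.00, 128.20).
triangular fin: A = ½·60·20 = 600.00, centroid at (200.00, 6.67).
ΣA = 29523.45 in²
ΣAx_c = (16200.00)(90.00) + (12723.45)(90.00) + (600.00)(200.00) = 2723110.52 in³
ΣAy_c = (16200.00)(45.00) + (12723.45)(128.20) + (600.00)(6.67) = 2364110.52 in³
x_c = 2723110.52 / 29523.45 = 92.24 in
y_c = 2364110.52 / 29523.45 = 80.08 in

x_c = 92.24 in, y_c = 80.08 in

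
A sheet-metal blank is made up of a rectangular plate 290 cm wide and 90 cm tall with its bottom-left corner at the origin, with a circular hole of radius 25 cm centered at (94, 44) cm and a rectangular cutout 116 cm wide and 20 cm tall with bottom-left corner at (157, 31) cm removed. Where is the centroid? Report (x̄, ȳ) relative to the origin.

plate: A = 290 × 90 = 26100.00, centroid at (145.00, 45.00).
hole 1: A = −π·25² = -1963.50, centroid at (94.00, 44.00).
hole 2: A = −(116 × 20) = -2320.00, centroid at (215.00, 41.00).
ΣA = 21816.50 cm²
ΣAx̄ = (26100.00)(145.00) + (-1963.50)(94.00) + (-2320.00)(215.00) = 3101131.43 cm³
ΣAȳ = (26100.00)(45.00) + (-1963.50)(44.00) + (-2320.00)(41.00) = 992986.20 cm³
x̄ = 3101131.43 / 21816.50 = 142.15 cm
ȳ = 992986.20 / 21816.50 = 45.52 cm

x̄ = 142.15 cm, ȳ = 45.52 cm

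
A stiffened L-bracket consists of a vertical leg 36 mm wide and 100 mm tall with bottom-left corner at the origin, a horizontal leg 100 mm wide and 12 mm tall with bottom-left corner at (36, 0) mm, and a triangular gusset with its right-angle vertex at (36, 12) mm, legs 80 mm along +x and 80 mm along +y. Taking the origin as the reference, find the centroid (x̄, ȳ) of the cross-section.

x̄ = 46.07 mm, ȳ = 38.87 mm

vertical leg: A = 36 × 100 = 3600.00, centroid at (18.00, 50.00).
horizontal leg: A = 100 × 12 = 1200.00, centroid at (86.00, 6.00).
gusset: A = ½·80·80 = 3200.00, centroid at (62.67, 38.67).
ΣA = 8000.00 mm², ΣAx̄ = 368533.33 mm³, ΣAȳ = 310933.33 mm³.
x̄ = 368533.33/8000.00 = 46.07 mm; ȳ = 310933.33/8000.00 = 38.87 mm.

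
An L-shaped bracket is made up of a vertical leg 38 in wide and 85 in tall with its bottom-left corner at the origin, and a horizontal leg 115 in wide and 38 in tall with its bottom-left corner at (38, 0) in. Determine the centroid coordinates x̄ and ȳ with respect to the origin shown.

x̄ = 62.99 in, ȳ = 28.99 in

vertical leg: A = 38 × 85 = 3230.00, centroid at (19.00, 42.50).
horizontal leg: A = 115 × 38 = 4370.00, centroid at (95.50, 19.00).
ΣA = 7600.00 in²
ΣAx̄ = (3230.00)(19.00) + (4370.00)(95.50) = 478705.00 in³
ΣAȳ = (3230.00)(42.50) + (4370.00)(19.00) = 220305.00 in³
x̄ = 478705.00 / 7600.00 = 62.99 in
ȳ = 220305.00 / 7600.00 = 28.99 in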